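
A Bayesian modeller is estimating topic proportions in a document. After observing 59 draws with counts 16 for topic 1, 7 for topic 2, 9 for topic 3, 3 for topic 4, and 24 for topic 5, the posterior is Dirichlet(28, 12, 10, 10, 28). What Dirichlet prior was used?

Dirichlet(12, 5, 1, 7, 4)

For a Dirichlet(α) prior with multinomial counts c, the posterior is Dirichlet(α + c) componentwise.
Subtract each count from the matching posterior parameter: 28−16=12, 12−7=5, 10−9=1, 10−3=7, 28−24=4.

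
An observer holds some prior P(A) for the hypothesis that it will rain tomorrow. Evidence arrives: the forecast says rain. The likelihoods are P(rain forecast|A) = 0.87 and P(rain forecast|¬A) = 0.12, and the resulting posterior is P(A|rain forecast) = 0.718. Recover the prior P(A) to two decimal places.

In odds form, posterior odds = prior odds × likelihood ratio, so prior odds = posterior odds ÷ LR.
Posterior odds = 0.718/(1−0.718) = 2.5461. LR = 0.87/0.12 = 7.2500.
Prior odds = 2.5461/7.2500 = 0.3512, so P(A) = 0.3512/(1+0.3512) ≈ 0.26.

P(A) = 0.26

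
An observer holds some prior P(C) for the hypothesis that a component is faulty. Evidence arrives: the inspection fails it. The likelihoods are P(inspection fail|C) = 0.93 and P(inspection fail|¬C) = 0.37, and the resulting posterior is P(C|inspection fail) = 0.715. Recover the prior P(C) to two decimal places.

P(C) = 0.50

In odds form, posterior odds = prior odds × likelihood ratio, so prior odds = posterior odds ÷ LR.
Posterior odds = 0.715/(1−0.715) = 2.5088. LR = 0.93/0.37 = 2.5135.
Prior odds = 2.5088/2.5135 = 0.9981, so P(C) = 0.9981/(1+0.9981) ≈ 0.50.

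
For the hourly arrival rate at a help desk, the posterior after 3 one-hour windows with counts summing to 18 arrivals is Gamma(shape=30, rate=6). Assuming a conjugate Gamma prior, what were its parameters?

A Gamma(α, β) prior (rate parametrization) on a Poisson rate with n observations summing to S gives posterior Gamma(α+S, β+n).
So α = 30 − 18 = 12 and β = 6 − 3 = 3.

Gamma(shape=12, rate=3)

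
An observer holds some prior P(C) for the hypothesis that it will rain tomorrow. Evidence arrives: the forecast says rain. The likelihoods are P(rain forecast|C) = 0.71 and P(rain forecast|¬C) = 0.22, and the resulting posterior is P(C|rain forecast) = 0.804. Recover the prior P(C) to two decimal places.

P(C) = 0.56

In odds form, posterior odds = prior odds × likelihood ratio, so prior odds = posterior odds ÷ LR.
Posterior odds = 0.804/(1−0.804) = 4.1020. LR = 0.71/0.22 = 3.2273.
Prior odds = 4.1020/3.2273 = 1.2710, so P(C) = 1.2710/(1+1.2710) ≈ 0.56.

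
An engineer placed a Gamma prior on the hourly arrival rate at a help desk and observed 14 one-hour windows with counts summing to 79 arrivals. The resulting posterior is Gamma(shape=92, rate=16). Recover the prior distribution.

Gamma–Poisson conjugacy: posterior shape = α + Σxᵢ, posterior rate = β + n.
So α = 92 − 79 = 13 and β = 16 − 14 = 2.

Gamma(shape=13, rate=2)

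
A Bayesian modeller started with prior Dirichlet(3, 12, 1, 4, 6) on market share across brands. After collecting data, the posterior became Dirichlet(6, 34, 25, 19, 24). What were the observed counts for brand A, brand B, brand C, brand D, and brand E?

For a Dirichlet(α) prior with multinomial counts c, the posterior is Dirichlet(α + c) componentwise.
Counts are posterior − prior componentwise: 6−3=3, 34−12=22, 25−1=24, 19−4=15, 24−6=18.

counts (3, 22, 24, 15, 18)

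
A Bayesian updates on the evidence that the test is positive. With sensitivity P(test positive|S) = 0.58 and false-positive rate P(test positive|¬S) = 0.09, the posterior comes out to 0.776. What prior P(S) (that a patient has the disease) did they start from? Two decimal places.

Bayes' rule in odds form gives O(S|E) = O(S)·[P(E|S)/P(E|¬S)], hence O(S) = O(S|E)/LR.
Posterior odds = 0.776/(1−0.776) = 3.4643. LR = 0.58/0.09 = 6.4444.
Prior odds = 3.4643/6.4444 = 0.5376, so P(S) = 0.5376/(1+0.5376) ≈ 0.35.

P(S) = 0.35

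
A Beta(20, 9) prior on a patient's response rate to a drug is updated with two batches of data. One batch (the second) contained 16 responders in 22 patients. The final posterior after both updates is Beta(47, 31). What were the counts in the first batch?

11 responders and 16 non-responders

Because Beta–binomial updating is additive in the counts, the combined data contributed (α_post−α_prior, β_post−β_prior) successes and failures.
Total across both batches: 47−20=27 responders, 31−9=22 non-responders.
Subtract the second batch: 27−16=11 responders and 22−6=16 non-responders.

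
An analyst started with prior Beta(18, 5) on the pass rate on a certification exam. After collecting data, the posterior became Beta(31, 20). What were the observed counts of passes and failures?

Beta is conjugate to the binomial likelihood: posterior = Beta(a+s, b+f).
So s = 31 − 18 = 13 and f = 20 − 5 = 15.

13 passes and 15 failures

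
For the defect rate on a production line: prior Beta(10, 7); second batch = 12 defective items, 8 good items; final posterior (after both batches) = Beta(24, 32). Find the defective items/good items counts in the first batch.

Because Beta–binomial updating is additive in the counts, the combined data contributed (α_post−α_prior, β_post−β_prior) successes and failures.
Total across both batches: 24−10=14 defective items, 32−7=25 good items.
Subtract the second batch: 14−12=2 defective items and 25−8=17 good items.

2 defective items and 17 good items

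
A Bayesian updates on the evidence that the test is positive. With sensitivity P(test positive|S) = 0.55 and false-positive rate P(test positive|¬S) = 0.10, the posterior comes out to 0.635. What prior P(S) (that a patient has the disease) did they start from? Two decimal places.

In odds form, posterior odds = prior odds × likelihood ratio, so prior odds = posterior odds ÷ LR.
Posterior odds = 0.635/(1−0.635) = 1.7397. LR = 0.55/0.10 = 5.5000.
Prior odds = 1.7397/5.5000 = 0.3163, so P(S) = 0.3163/(1+0.3163) ≈ 0.24.

P(S) = 0.24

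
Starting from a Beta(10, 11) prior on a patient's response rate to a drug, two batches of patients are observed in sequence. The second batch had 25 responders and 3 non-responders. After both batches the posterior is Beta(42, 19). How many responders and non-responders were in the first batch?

7 responders and 5 non-responders

Because Beta–binomial updating is additive in the counts, the combined data contributed (α_post−α_prior, β_post−β_prior) successes and failures.
Total across both batches: 42−10=32 responders, 19−11=8 non-responders.
Subtract the second batch: 32−25=7 responders and 8−3=5 non-responders.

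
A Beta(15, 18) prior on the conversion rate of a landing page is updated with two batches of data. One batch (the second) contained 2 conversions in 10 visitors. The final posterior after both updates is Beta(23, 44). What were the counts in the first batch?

Sequential conjugate updates are equivalent to a single update on the pooled data, so total successes = posterior α − prior α and total failures = posterior β − prior β.
Total across both batches: 23−15=8 conversions, 44−18=26 bounces.
Subtract the second batch: 8−2=6 conversions and 26−8=18 bounces.

6 conversions and 18 bounces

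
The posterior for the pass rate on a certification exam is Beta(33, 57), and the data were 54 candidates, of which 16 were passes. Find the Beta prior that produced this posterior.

A Beta(α, β) prior with s successes and f failures in binomial data gives a Beta(α+s, β+f) posterior.
So α = 33 − 16 = 17 and β = 57 − 38 = 19.

Beta(17, 19)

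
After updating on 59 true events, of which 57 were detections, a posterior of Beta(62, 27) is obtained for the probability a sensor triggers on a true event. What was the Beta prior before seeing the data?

Under Beta–binomial conjugacy the posterior parameters are (α+s, β+f).
So α = 62 − 57 = 5 and β = 27 − 2 = 25.

Beta(5, 25)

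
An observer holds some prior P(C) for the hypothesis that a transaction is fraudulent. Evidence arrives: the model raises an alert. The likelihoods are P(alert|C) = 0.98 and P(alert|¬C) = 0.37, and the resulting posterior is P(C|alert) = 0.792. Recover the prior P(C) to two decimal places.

Bayes' rule in odds form gives O(C|E) = O(C)·[P(E|C)/P(E|¬C)], hence O(C) = O(C|E)/LR.
Posterior odds = 0.792/(1−0.792) = 3.8077. LR = 0.98/0.37 = 2.6486.
Prior odds = 3.8077/2.6486 = 1.4376, so P(C) = 1.4376/(1+1.4376) ≈ 0.59.

P(C) = 0.59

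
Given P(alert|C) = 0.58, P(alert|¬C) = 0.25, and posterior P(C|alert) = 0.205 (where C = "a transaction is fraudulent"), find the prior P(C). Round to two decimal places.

Bayes' rule in odds form gives O(C|E) = O(C)·[P(E|C)/P(E|¬C)], hence O(C) = O(C|E)/LR.
Posterior odds = 0.205/(1−0.205) = 0.2579. LR = 0.58/0.25 = 2.3200.
Prior odds = 0.2579/2.3200 = 0.1112, so P(C) = 0.1112/(1+0.1112) ≈ 0.10.

P(C) = 0.10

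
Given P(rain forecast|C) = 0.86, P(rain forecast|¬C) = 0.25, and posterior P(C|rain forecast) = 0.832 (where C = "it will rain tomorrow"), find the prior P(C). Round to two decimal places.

In odds form, posterior odds = prior odds × likelihood ratio, so prior odds = posterior odds ÷ LR.
Posterior odds = 0.832/(1−0.832) = 4.9524. LR = 0.86/0.25 = 3.4400.
Prior odds = 4.9524/3.4400 = 1.4397, so P(C) = 1.4397/(1+1.4397) ≈ 0.59.

P(C) = 0.59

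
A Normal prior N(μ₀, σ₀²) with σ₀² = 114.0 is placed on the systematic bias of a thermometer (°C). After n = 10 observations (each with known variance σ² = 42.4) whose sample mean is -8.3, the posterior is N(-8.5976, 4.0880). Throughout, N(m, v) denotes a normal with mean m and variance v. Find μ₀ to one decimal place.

With known observation variance, the Normal–Normal posterior has precision τ_n = τ₀ + n/σ² and mean μ_n = (τ₀μ₀ + (n/σ²)x̄)/τ_n.
Here τ₀ = 1/114.0 = 0.008772 and τ_data = 10/42.4 = 0.235849, so τ_n = 0.244621.
Rearranging for μ₀: μ₀ = (μ_n·τ_n − τ_data·x̄)/τ₀ = (-8.5976·0.244621 − 0.235849·-8.3) / 0.008772 = -0.145607/0.008772 ≈ -16.6.

μ₀ = -16.6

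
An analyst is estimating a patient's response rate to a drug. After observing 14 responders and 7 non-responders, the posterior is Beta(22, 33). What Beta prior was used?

Beta(8, 26)

A Beta(a, b) prior with s successes and f failures in binomial data gives a Beta(a+s, b+f) posterior.
Subtract the data counts: 22−14=8, 33−7=26.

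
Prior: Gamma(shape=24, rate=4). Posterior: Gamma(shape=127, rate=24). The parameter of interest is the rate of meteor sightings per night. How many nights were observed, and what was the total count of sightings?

A Gamma(α, β) prior (rate parametrization) on a Poisson rate with n observations summing to S gives posterior Gamma(α+S, β+n).
Matching: Σxᵢ = 127 − 24 = 103 and n = 24 − 4 = 20.

n = 20 nights with total 103 sightings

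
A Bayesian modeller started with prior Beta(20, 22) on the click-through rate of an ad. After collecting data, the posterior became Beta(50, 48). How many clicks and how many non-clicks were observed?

Under Beta–binomial conjugacy the posterior parameters are (α+s, β+f).
Match parameters: s=50−20=30, f=48−22=26.

30 clicks and 26 non-clicks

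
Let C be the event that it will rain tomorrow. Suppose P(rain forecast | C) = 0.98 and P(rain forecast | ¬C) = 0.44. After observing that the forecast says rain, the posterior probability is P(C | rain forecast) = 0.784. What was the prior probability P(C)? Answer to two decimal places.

P(C) = 0.62

Bayes' rule in odds form gives O(C|E) = O(C)·[P(E|C)/P(E|¬C)], hence O(C) = O(C|E)/LR.
Posterior odds = 0.784/(1−0.784) = 3.6296. LR = 0.98/0.44 = 2.2273.
Prior odds = 3.6296/2.2273 = 1.6296, so P(C) = 1.6296/(1+1.6296) ≈ 0.62.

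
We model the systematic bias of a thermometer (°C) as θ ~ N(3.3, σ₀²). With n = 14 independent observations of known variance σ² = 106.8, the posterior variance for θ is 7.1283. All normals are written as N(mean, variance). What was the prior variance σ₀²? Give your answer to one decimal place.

For the Normal–Normal model with known σ², precisions add: τ_n = τ₀ + n/σ².
So 1/σ₀² = 1/7.1283 − 14/106.8 = 0.140286 − 0.131086 = 0.009200.
Hence σ₀² = 1/0.009200 ≈ 108.7.

σ₀² = 108.7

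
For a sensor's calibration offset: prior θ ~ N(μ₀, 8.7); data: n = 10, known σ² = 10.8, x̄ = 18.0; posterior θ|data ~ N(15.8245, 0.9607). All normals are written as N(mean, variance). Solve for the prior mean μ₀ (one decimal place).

μ₀ = -1.7

With known observation variance, the Normal–Normal posterior has precision τ_n = τ₀ + n/σ² and mean μ_n = (τ₀μ₀ + (n/σ²)x̄)/τ_n.
Here τ₀ = 1/8.7 = 0.114943 and τ_data = 10/10.8 = 0.925926, so τ_n = 1.040869.
Rearranging for μ₀: μ₀ = (μ_n·τ_n − τ_data·x̄)/τ₀ = (15.8245·1.040869 − 0.925926·18.0) / 0.114943 = -0.195437/0.114943 ≈ -1.7.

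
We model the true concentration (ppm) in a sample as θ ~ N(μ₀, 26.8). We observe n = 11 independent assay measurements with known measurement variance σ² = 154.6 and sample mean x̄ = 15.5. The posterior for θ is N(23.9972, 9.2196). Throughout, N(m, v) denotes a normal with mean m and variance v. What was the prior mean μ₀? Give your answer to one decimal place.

With known observation variance, the Normal–Normal posterior has precision τ_n = τ₀ + n/σ² and mean μ_n = (τ₀μ₀ + (n/σ²)x̄)/τ_n.
Here τ₀ = 1/26.8 = 0.037313 and τ_data = 11/154.6 = 0.071151, so τ_n = 0.108464.
Rearranging for μ₀: μ₀ = (μ_n·τ_n − τ_data·x̄)/τ₀ = (23.9972·0.108464 − 0.071151·15.5) / 0.037313 = 1.499992/0.037313 ≈ 40.2.

μ₀ = 40.2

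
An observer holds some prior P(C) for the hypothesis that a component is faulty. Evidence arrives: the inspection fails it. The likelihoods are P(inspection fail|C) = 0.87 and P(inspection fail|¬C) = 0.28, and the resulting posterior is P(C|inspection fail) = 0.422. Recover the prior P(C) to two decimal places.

Bayes' rule in odds form gives O(C|E) = O(C)·[P(E|C)/P(E|¬C)], hence O(C) = O(C|E)/LR.
Posterior odds = 0.422/(1−0.422) = 0.7301. LR = 0.87/0.28 = 3.1071.
Prior odds = 0.7301/3.1071 = 0.2350, so P(C) = 0.2350/(1+0.2350) ≈ 0.19.

P(C) = 0.19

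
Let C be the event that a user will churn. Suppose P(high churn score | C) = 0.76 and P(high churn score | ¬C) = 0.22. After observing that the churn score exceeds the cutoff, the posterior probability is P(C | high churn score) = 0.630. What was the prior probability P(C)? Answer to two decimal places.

P(C) = 0.33

Bayes' rule in odds form gives O(C|E) = O(C)·[P(E|C)/P(E|¬C)], hence O(C) = O(C|E)/LR.
Posterior odds = 0.630/(1−0.630) = 1.7027. LR = 0.76/0.22 = 3.4545.
Prior odds = 1.7027/3.4545 = 0.4929, so P(C) = 0.4929/(1+0.4929) ≈ 0.33.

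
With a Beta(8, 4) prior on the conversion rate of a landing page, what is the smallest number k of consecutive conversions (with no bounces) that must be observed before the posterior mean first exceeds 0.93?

k = 46

After k conversions and 0 bounces the posterior is Beta(8+k, 4), with mean (8+k)/(8+4+k).
Set (8+k)/(12+k) > 0.93 and solve: k > (0.93·12 − 8)/(1 − 0.93) = 45.143.
The smallest integer exceeding 45.143 is 46.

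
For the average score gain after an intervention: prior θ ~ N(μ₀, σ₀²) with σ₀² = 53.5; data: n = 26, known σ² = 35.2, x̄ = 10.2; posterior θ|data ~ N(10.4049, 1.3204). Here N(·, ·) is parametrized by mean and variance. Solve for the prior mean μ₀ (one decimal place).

The posterior mean is a precision-weighted average: μ_n = (τ₀μ₀ + τ_data·x̄)/(τ₀+τ_data), with τ₀=1/σ₀² and τ_data=n/σ².
Here τ₀ = 1/53.5 = 0.018692 and τ_data = 26/35.2 = 0.738636, so τ_n = 0.757328.
Rearranging for μ₀: μ₀ = (μ_n·τ_n − τ_data·x̄)/τ₀ = (10.4049·0.757328 − 0.738636·10.2) / 0.018692 = 0.345835/0.018692 ≈ 18.5.

μ₀ = 18.5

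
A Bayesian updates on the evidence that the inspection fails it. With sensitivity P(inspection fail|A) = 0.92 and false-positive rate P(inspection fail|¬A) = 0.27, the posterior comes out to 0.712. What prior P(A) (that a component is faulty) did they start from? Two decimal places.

In odds form, posterior odds = prior odds × likelihood ratio, so prior odds = posterior odds ÷ LR.
Posterior odds = 0.712/(1−0.712) = 2.4722. LR = 0.92/0.27 = 3.4074.
Prior odds = 2.4722/3.4074 = 0.7255, so P(A) = 0.7255/(1+0.7255) ≈ 0.42.

P(A) = 0.42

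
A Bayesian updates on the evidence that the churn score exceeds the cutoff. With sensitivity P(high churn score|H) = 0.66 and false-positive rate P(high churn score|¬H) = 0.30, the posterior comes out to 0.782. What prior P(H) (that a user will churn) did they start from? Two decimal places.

In odds form, posterior odds = prior odds × likelihood ratio, so prior odds = posterior odds ÷ LR.
Posterior odds = 0.782/(1−0.782) = 3.5872. LR = 0.66/0.30 = 2.2000.
Prior odds = 3.5872/2.2000 = 1.6305, so P(H) = 1.6305/(1+1.6305) ≈ 0.62.

P(H) = 0.62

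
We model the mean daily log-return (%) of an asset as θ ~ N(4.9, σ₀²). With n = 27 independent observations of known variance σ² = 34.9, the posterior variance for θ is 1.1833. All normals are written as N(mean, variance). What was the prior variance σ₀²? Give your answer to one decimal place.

Posterior precision equals prior precision plus data precision: 1/σ_n² = 1/σ₀² + n/σ².
So 1/σ₀² = 1/1.1833 − 27/34.9 = 0.845094 − 0.773639 = 0.071455.
Hence σ₀² = 1/0.071455 ≈ 14.0.

σ₀² = 14.0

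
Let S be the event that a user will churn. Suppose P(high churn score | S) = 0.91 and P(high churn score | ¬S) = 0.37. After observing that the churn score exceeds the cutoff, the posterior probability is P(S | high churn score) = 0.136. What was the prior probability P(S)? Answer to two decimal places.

In odds form, posterior odds = prior odds × likelihood ratio, so prior odds = posterior odds ÷ LR.
Posterior odds = 0.136/(1−0.136) = 0.1574. LR = 0.91/0.37 = 2.4595.
Prior odds = 0.1574/2.4595 = 0.0640, so P(S) = 0.0640/(1+0.0640) ≈ 0.06.

P(S) = 0.06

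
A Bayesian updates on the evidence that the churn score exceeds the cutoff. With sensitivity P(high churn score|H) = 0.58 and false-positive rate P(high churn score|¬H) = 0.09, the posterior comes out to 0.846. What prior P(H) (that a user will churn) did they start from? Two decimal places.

Bayes' rule in odds form gives O(H|E) = O(H)·[P(E|H)/P(E|¬H)], hence O(H) = O(H|E)/LR.
Posterior odds = 0.846/(1−0.846) = 5.4935. LR = 0.58/0.09 = 6.4444.
Prior odds = 5.4935/6.4444 = 0.8524, so P(H) = 0.8524/(1+0.8524) ≈ 0.46.

P(H) = 0.46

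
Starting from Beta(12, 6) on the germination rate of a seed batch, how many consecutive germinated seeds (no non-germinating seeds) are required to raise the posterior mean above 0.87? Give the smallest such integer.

After k germinated seeds and 0 non-germinating seeds the posterior is Beta(12+k, 6), with mean (12+k)/(12+6+k).
Set (12+k)/(18+k) > 0.87 and solve: k > (0.87·18 − 12)/(1 − 0.87) = 28.154.
The smallest integer exceeding 28.154 is 29.

k = 29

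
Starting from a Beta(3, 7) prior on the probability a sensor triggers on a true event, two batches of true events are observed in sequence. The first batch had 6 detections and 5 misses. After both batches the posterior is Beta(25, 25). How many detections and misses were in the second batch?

16 detections and 13 misses

Because Beta–binomial updating is additive in the counts, the combined data contributed (α_post−α_prior, β_post−β_prior) successes and failures.
Total across both batches: 25−3=22 detections, 25−7=18 misses.
Subtract the first batch: 22−6=16 detections and 18−5=13 misses.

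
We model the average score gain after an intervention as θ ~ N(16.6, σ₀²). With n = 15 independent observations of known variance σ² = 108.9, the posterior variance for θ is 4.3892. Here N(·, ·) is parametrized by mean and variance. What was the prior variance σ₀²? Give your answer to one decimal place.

σ₀² = 11.1

Posterior precision equals prior precision plus data precision: 1/σ_n² = 1/σ₀² + n/σ².
So 1/σ₀² = 1/4.3892 − 15/108.9 = 0.227832 − 0.137741 = 0.090091.
Hence σ₀² = 1/0.090091 ≈ 11.1.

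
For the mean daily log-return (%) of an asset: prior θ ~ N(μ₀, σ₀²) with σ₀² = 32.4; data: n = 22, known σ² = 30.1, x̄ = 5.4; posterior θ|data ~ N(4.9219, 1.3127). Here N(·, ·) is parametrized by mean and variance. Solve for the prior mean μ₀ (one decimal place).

μ₀ = -6.4

With known observation variance, the Normal–Normal posterior has precision τ_n = τ₀ + n/σ² and mean μ_n = (τ₀μ₀ + (n/σ²)x̄)/τ_n.
Here τ₀ = 1/32.4 = 0.030864 and τ_data = 22/30.1 = 0.730897, so τ_n = 0.761761.
Rearranging for μ₀: μ₀ = (μ_n·τ_n − τ_data·x̄)/τ₀ = (4.9219·0.761761 − 0.730897·5.4) / 0.030864 = -0.197532/0.030864 ≈ -6.4.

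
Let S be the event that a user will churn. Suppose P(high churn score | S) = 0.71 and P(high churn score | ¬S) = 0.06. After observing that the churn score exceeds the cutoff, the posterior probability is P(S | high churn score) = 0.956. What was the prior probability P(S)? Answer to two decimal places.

Bayes' rule in odds form gives O(S|E) = O(S)·[P(E|S)/P(E|¬S)], hence O(S) = O(S|E)/LR.
Posterior odds = 0.956/(1−0.956) = 21.7273. LR = 0.71/0.06 = 11.8333.
Prior odds = 21.7273/11.8333 = 1.8361, so P(S) = 1.8361/(1+1.8361) ≈ 0.65.

P(S) = 0.65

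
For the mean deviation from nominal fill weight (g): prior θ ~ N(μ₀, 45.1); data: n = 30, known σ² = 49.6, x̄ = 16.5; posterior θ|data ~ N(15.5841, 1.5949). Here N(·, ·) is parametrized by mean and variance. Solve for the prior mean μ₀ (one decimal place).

μ₀ = -9.4

With known observation variance, the Normal–Normal posterior has precision τ_n = τ₀ + n/σ² and mean μ_n = (τ₀μ₀ + (n/σ²)x̄)/τ_n.
Here τ₀ = 1/45.1 = 0.022173 and τ_data = 30/49.6 = 0.604839, so τ_n = 0.627012.
Rearranging for μ₀: μ₀ = (μ_n·τ_n − τ_data·x̄)/τ₀ = (15.5841·0.627012 − 0.604839·16.5) / 0.022173 = -0.208426/0.022173 ≈ -9.4.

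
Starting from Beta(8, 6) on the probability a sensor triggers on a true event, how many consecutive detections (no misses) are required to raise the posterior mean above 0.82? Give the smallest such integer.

After k detections and 0 misses the posterior is Beta(8+k, 6), with mean (8+k)/(8+6+k).
Set (8+k)/(14+k) > 0.82 and solve: k > (0.82·14 − 8)/(1 − 0.82) = 19.333.
The smallest integer exceeding 19.333 is 20.

k = 20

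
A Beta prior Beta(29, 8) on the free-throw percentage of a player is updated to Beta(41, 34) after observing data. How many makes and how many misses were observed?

A Beta(a, b) prior with s successes and f failures in binomial data gives a Beta(a+s, b+f) posterior.
Match parameters: s=41−29=12, f=34−8=26.

12 makes and 26 misses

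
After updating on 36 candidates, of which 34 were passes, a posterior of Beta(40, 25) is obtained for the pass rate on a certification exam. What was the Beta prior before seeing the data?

Beta(6, 23)

Beta is conjugate to the binomial likelihood: posterior = Beta(α+s, β+f).
So α = 40 − 34 = 6 and β = 25 − 2 = 23.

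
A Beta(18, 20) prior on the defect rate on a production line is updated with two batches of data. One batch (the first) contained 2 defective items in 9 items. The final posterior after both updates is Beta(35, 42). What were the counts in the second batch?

15 defective items and 15 good items

Sequential conjugate updates are equivalent to a single update on the pooled data, so total successes = posterior α − prior α and total failures = posterior β − prior β.
Total across both batches: 35−18=17 defective items, 42−20=22 good items.
Subtract the first batch: 17−2=15 defective items and 22−7=15 good items.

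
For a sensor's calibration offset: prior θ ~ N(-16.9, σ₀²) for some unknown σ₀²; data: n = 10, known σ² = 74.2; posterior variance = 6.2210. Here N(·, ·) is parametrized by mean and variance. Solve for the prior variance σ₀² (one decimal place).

For the Normal–Normal model with known σ², precisions add: τ_n = τ₀ + n/σ².
So 1/σ₀² = 1/6.2210 − 10/74.2 = 0.160746 − 0.134771 = 0.025975.
Hence σ₀² = 1/0.025975 ≈ 38.5.

σ₀² = 38.5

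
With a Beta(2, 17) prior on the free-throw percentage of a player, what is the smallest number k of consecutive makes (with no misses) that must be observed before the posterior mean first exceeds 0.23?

After k makes and 0 misses the posterior is Beta(2+k, 17), with mean (2+k)/(2+17+k).
Set (2+k)/(19+k) > 0.23 and solve: k > (0.23·19 − 2)/(1 − 0.23) = 3.078.
The smallest integer exceeding 3.078 is 4.

k = 4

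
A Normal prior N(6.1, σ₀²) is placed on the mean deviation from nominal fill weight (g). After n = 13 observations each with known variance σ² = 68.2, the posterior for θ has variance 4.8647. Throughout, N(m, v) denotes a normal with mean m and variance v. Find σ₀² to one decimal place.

For the Normal–Normal model with known σ², precisions add: τ_n = τ₀ + n/σ².
So 1/σ₀² = 1/4.8647 − 13/68.2 = 0.205563 − 0.190616 = 0.014947.
Hence σ₀² = 1/0.014947 ≈ 66.9.

σ₀² = 66.9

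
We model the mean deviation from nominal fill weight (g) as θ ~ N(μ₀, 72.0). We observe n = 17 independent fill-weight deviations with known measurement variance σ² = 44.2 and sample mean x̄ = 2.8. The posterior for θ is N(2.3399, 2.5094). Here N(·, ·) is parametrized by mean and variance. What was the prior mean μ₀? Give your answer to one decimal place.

μ₀ = -10.4

The posterior mean is a precision-weighted average: μ_n = (τ₀μ₀ + τ_data·x̄)/(τ₀+τ_data), with τ₀=1/σ₀² and τ_data=n/σ².
Here τ₀ = 1/72.0 = 0.013889 and τ_data = 17/44.2 = 0.384615, so τ_n = 0.398504.
Rearranging for μ₀: μ₀ = (μ_n·τ_n − τ_data·x̄)/τ₀ = (2.3399·0.398504 − 0.384615·2.8) / 0.013889 = -0.144462/0.013889 ≈ -10.4.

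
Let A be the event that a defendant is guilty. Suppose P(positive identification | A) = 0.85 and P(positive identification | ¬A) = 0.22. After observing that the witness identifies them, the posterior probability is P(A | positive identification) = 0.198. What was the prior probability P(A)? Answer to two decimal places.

P(A) = 0.06

In odds form, posterior odds = prior odds × likelihood ratio, so prior odds = posterior odds ÷ LR.
Posterior odds = 0.198/(1−0.198) = 0.2469. LR = 0.85/0.22 = 3.8636.
Prior odds = 0.2469/3.8636 = 0.0639, so P(A) = 0.0639/(1+0.0639) ≈ 0.06.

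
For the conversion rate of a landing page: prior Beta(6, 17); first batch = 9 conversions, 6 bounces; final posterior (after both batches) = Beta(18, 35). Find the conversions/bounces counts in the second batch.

3 conversions and 12 bounces

Sequential conjugate updates are equivalent to a single update on the pooled data, so total successes = posterior α − prior α and total failures = posterior β − prior β.
Total across both batches: 18−6=12 conversions, 35−17=18 bounces.
Subtract the first batch: 12−9=3 conversions and 18−6=12 bounces.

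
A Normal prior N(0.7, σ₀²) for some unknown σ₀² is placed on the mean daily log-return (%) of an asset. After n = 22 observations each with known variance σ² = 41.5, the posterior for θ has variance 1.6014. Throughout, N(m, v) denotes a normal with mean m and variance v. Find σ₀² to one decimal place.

σ₀² = 10.6

Posterior precision equals prior precision plus data precision: 1/σ_n² = 1/σ₀² + n/σ².
So 1/σ₀² = 1/1.6014 − 22/41.5 = 0.624454 − 0.530120 = 0.094334.
Hence σ₀² = 1/0.094334 ≈ 10.6.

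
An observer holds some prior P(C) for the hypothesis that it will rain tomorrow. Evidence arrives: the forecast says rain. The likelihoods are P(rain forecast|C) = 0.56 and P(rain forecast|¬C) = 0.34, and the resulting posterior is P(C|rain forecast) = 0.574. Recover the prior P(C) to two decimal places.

In odds form, posterior odds = prior odds × likelihood ratio, so prior odds = posterior odds ÷ LR.
Posterior odds = 0.574/(1−0.574) = 1.3474. LR = 0.56/0.34 = 1.6471.
Prior odds = 1.3474/1.6471 = 0.8180, so P(C) = 0.8180/(1+0.8180) ≈ 0.45.

P(C) = 0.45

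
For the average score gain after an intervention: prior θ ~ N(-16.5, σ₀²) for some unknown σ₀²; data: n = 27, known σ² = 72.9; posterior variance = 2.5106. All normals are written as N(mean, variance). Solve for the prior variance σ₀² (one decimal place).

σ₀² = 35.8

Posterior precision equals prior precision plus data precision: 1/σ_n² = 1/σ₀² + n/σ².
So 1/σ₀² = 1/2.5106 − 27/72.9 = 0.398311 − 0.370370 = 0.027941.
Hence σ₀² = 1/0.027941 ≈ 35.8.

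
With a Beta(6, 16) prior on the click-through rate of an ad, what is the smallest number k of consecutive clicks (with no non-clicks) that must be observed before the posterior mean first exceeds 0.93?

After k clicks and 0 non-clicks the posterior is Beta(6+k, 16), with mean (6+k)/(6+16+k).
Set (6+k)/(22+k) > 0.93 and solve: k > (0.93·22 − 6)/(1 − 0.93) = 206.571.
The smallest integer exceeding 206.571 is 207, and checking k=207: (213)/(229) = 0.9301 > 0.93.

k = 207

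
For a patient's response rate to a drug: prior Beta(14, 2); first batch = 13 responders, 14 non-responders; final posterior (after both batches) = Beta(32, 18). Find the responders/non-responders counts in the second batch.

Because Beta–binomial updating is additive in the counts, the combined data contributed (α_post−α_prior, β_post−β_prior) successes and failures.
Total across both batches: 32−14=18 responders, 18−2=16 non-responders.
Subtract the first batch: 18−13=5 responders and 16−14=2 non-responders.

5 responders and 2 non-responders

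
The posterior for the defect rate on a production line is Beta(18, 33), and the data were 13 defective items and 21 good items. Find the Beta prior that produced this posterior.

A Beta(a, b) prior with s successes and f failures in binomial data gives a Beta(a+s, b+f) posterior.
So a = 18 − 13 = 5 and b = 33 − 21 = 12.

Beta(5, 12)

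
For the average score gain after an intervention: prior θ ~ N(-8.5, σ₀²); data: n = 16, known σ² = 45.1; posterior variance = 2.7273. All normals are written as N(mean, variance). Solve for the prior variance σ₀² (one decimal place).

For the Normal–Normal model with known σ², precisions add: τ_n = τ₀ + n/σ².
So 1/σ₀² = 1/2.7273 − 16/45.1 = 0.366663 − 0.354767 = 0.011896.
Hence σ₀² = 1/0.011896 ≈ 84.1.

σ₀² = 84.1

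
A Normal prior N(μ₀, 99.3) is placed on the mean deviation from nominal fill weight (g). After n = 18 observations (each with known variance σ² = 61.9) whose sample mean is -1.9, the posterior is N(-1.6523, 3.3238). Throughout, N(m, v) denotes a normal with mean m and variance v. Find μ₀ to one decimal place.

μ₀ = 5.5

With known observation variance, the Normal–Normal posterior has precision τ_n = τ₀ + n/σ² and mean μ_n = (τ₀μ₀ + (n/σ²)x̄)/τ_n.
Here τ₀ = 1/99.3 = 0.010070 and τ_data = 18/61.9 = 0.290792, so τ_n = 0.300862.
Rearranging for μ₀: μ₀ = (μ_n·τ_n − τ_data·x̄)/τ₀ = (-1.6523·0.300862 − 0.290792·-1.9) / 0.010070 = 0.055391/0.010070 ≈ 5.5.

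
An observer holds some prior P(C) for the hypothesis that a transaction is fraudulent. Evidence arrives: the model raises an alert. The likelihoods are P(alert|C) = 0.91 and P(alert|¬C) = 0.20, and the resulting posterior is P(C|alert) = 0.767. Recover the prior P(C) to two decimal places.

P(C) = 0.42

In odds form, posterior odds = prior odds × likelihood ratio, so prior odds = posterior odds ÷ LR.
Posterior odds = 0.767/(1−0.767) = 3.2918. LR = 0.91/0.20 = 4.5500.
Prior odds = 3.2918/4.5500 = 0.7235, so P(C) = 0.7235/(1+0.7235) ≈ 0.42.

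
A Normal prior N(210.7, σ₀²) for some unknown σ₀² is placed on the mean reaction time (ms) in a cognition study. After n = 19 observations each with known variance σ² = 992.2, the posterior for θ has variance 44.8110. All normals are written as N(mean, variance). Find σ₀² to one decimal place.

For the Normal–Normal model with known σ², precisions add: τ_n = τ₀ + n/σ².
So 1/σ₀² = 1/44.8110 − 19/992.2 = 0.022316 − 0.019149 = 0.003167.
Hence σ₀² = 1/0.003167 ≈ 315.8.

σ₀² = 315.8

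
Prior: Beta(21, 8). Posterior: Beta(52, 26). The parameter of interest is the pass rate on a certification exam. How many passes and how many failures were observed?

A Beta(a, b) prior with s successes and f failures in binomial data gives a Beta(a+s, b+f) posterior.
So s = 52 − 21 = 31 and f = 26 − 8 = 18.

31 passes and 18 failures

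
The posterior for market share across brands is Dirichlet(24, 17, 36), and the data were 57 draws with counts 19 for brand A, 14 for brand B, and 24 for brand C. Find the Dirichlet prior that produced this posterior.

For a Dirichlet(α) prior with multinomial counts c, the posterior is Dirichlet(α + c) componentwise.
Subtract each count from the matching posterior parameter: 24−19=5, 17−14=3, 36−24=12.

Dirichlet(5, 3, 12)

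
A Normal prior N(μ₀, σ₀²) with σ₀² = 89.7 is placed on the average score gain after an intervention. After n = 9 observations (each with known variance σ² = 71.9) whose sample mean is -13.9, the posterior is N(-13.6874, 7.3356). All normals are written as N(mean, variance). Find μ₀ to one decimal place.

The posterior mean is a precision-weighted average: μ_n = (τ₀μ₀ + τ_data·x̄)/(τ₀+τ_data), with τ₀=1/σ₀² and τ_data=n/σ².
Here τ₀ = 1/89.7 = 0.011148 and τ_data = 9/71.9 = 0.125174, so τ_n = 0.136322.
Rearranging for μ₀: μ₀ = (μ_n·τ_n − τ_data·x̄)/τ₀ = (-13.6874·0.136322 − 0.125174·-13.9) / 0.011148 = -0.125975/0.011148 ≈ -11.3.

μ₀ = -11.3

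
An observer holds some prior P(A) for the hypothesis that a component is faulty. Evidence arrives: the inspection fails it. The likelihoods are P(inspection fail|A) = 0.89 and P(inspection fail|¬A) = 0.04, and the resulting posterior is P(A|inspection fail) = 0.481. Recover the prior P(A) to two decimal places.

Bayes' rule in odds form gives O(A|E) = O(A)·[P(E|A)/P(E|¬A)], hence O(A) = O(A|E)/LR.
Posterior odds = 0.481/(1−0.481) = 0.9268. LR = 0.89/0.04 = 22.2500.
Prior odds = 0.9268/22.2500 = 0.0417, so P(A) = 0.0417/(1+0.0417) ≈ 0.04.

P(A) = 0.04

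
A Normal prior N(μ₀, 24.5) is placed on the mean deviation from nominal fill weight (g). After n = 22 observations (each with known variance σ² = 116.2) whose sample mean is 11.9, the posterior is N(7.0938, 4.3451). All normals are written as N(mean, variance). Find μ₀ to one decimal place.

With known observation variance, the Normal–Normal posterior has precision τ_n = τ₀ + n/σ² and mean μ_n = (τ₀μ₀ + (n/σ²)x̄)/τ_n.
Here τ₀ = 1/24.5 = 0.040816 and τ_data = 22/116.2 = 0.189329, so τ_n = 0.230145.
Rearranging for μ₀: μ₀ = (μ_n·τ_n − τ_data·x̄)/τ₀ = (7.0938·0.230145 − 0.189329·11.9) / 0.040816 = -0.620412/0.040816 ≈ -15.2.

μ₀ = -15.2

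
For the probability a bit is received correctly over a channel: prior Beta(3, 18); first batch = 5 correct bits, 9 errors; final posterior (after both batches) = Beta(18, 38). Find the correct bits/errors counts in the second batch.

Because Beta–binomial updating is additive in the counts, the combined data contributed (α_post−α_prior, β_post−β_prior) successes and failures.
Total across both batches: 18−3=15 correct bits, 38−18=20 errors.
Subtract the first batch: 15−5=10 correct bits and 20−9=11 errors.

10 correct bits and 11 errors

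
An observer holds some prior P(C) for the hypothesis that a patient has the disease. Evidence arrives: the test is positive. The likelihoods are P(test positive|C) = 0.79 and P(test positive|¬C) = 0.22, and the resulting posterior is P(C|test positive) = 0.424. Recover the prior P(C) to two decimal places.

Bayes' rule in odds form gives O(C|E) = O(C)·[P(E|C)/P(E|¬C)], hence O(C) = O(C|E)/LR.
Posterior odds = 0.424/(1−0.424) = 0.7361. LR = 0.79/0.22 = 3.5909.
Prior odds = 0.7361/3.5909 = 0.2050, so P(C) = 0.2050/(1+0.2050) ≈ 0.17.

P(C) = 0.17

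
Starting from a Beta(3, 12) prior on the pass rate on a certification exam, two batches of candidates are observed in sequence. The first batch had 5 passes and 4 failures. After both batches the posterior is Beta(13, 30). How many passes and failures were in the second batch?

Because Beta–binomial updating is additive in the counts, the combined data contributed (α_post−α_prior, β_post−β_prior) successes and failures.
Total across both batches: 13−3=10 passes, 30−12=18 failures.
Subtract the first batch: 10−5=5 passes and 18−4=14 failures.

5 passes and 14 failures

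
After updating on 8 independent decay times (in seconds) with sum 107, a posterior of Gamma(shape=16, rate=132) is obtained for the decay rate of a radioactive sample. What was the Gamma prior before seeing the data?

Gamma(shape=8, rate=25)

For an exponential likelihood with a Gamma(α, β) prior on the rate, n observations with total T give posterior Gamma(α+n, β+T).
So α = 16 − 8 = 8 and β = 132 − 107 = 25.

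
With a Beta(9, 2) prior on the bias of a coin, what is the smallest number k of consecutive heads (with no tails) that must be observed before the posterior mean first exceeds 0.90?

k = 10

After k heads and 0 tails the posterior is Beta(9+k, 2), with mean (9+k)/(9+2+k).
Set (9+k)/(11+k) > 0.90 and solve: k > (0.90·11 − 9)/(1 − 0.90) = 9.000.
The smallest integer exceeding 9.000 is 10, and checking k=10: (19)/(21) = 0.9048 > 0.90.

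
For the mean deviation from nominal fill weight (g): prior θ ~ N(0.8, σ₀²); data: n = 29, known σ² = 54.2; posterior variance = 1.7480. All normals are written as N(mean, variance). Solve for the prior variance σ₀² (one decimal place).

σ₀² = 27.0

Posterior precision equals prior precision plus data precision: 1/σ_n² = 1/σ₀² + n/σ².
So 1/σ₀² = 1/1.7480 − 29/54.2 = 0.572082 − 0.535055 = 0.037027.
Hence σ₀² = 1/0.037027 ≈ 27.0.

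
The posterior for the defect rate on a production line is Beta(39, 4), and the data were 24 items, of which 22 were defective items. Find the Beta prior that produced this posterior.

Beta(17, 2)

Beta is conjugate to the binomial likelihood: posterior = Beta(α+s, β+f).
So α = 39 − 22 = 17 and β = 4 − 2 = 2.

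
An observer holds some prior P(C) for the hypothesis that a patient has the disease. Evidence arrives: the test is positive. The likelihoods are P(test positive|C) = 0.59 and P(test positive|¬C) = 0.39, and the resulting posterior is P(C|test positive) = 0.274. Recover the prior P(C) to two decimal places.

P(C) = 0.20

In odds form, posterior odds = prior odds × likelihood ratio, so prior odds = posterior odds ÷ LR.
Posterior odds = 0.274/(1−0.274) = 0.3774. LR = 0.59/0.39 = 1.5128.
Prior odds = 0.3774/1.5128 = 0.2495, so P(C) = 0.2495/(1+0.2495) ≈ 0.20.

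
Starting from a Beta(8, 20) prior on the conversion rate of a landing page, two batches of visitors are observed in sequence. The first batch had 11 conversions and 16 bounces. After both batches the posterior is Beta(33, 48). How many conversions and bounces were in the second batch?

Because Beta–binomial updating is additive in the counts, the combined data contributed (α_post−α_prior, β_post−β_prior) successes and failures.
Total across both batches: 33−8=25 conversions, 48−20=28 bounces.
Subtract the first batch: 25−11=14 conversions and 28−16=12 bounces.

14 conversions and 12 bounces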